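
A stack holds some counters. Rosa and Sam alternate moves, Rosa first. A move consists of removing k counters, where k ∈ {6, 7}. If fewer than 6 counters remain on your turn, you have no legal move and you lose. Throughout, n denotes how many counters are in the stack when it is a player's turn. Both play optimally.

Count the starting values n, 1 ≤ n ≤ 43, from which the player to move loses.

22

Classify positions by backward induction: terminal positions (no move available) are L. From any other position, the mover wins iff some move reaches an L.
n=0: no move → L
n=1: no move → L
n=2: no move → L
n=3: no move → L
n=4: no move → L
n=5: no move → L
n=6: can move to 0, which is L ⇒ W
n=7: can move to 1, which is L ⇒ W
n=8: can move to 2, which is L ⇒ W
n=9: can move to 3, which is L ⇒ W
n=10: can move to 4, which is L ⇒ W
n=11: can move to 5, which is L ⇒ W
n=12: can move to 5, which is L ⇒ W
n=13: moves to 7(W), 6(W); every one is W ⇒ L
n=14: moves to 8(W), 7(W); every one is W ⇒ L
n=15: moves to 9(W), 8(W); every one is W ⇒ L
n=16: moves to 10(W), 9(W); every one is W ⇒ L
n=17: moves to 11(W), 10(W); every one is W ⇒ L
n=18: moves to 12(W), 11(W); every one is W ⇒ L
n=19: can move to 13, which is L ⇒ W
n=20: can move to 14, which is L ⇒ W
n=21: can move to 15, which is L ⇒ W
n=22: can move to 16, which is L ⇒ W
n=23: can move to 17, which is L ⇒ W
n=24: can move to 18, which is L ⇒ W
n=25: can move to 18, which is L ⇒ W
n=26: moves to 20(W), 19(W); every one is W ⇒ L
n=27: moves to 21(W), 20(W); every one is W ⇒ L
n=28: moves to 22(W), 21(W); every one is W ⇒ L
n=29: moves to 23(W), 22(W); every one is W ⇒ L
n=30: moves to 24(W), 23(W); every one is W ⇒ L
n=31: moves to 25(W), 24(W); every one is W ⇒ L
n=32: can move to 26, which is L ⇒ W
n=33: can move to 27, which is L ⇒ W
n=34: can move to 28, which is L ⇒ W
n=35: can move to 29, which is L ⇒ W
n=36: can move to 30, which is L ⇒ W
n=37: can move to 31, which is L ⇒ W
n=38: can move to 31, which is L ⇒ W
n=39: moves to 33(W), 32(W); every one is W ⇒ L
n=40: moves to 34(W), 33(W); every one is W ⇒ L
n=41: moves to 35(W), 34(W); every one is W ⇒ L
n=42: moves to 36(W), 35(W); every one is W ⇒ L
n=43: moves to 37(W), 36(W); every one is W ⇒ L
L entries with 1 ≤ n ≤ 43 (n=0 is outside the asked range and is not counted): n = 1, 2, 3, 4, 5, 13, 14, 15, 16, 17, 18, 26, 27, 28, 29, 30, 31, 39, 40, 41, 42, 43; that makes 22.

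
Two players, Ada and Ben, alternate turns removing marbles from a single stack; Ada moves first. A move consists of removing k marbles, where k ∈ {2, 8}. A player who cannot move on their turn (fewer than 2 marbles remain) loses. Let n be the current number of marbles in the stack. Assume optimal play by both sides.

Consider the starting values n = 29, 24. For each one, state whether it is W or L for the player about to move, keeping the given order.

Work bottom-up. With no move the player to move loses. Otherwise the position is W if at least one move leads to an L position for the opponent, and L if every move leads to a W.
n=0: no move → L
n=1: no move → L
n=2: →0(L), so W
n=3: →1(L), so W
n=4: →2(W) only, which is W, so L
n=5: →3(W) only, which is W, so L
n=6: →4(L), so W
n=7: →5(L), so W
n=8: →0(L), so W
n=9: →1(L), so W
n=10: →8(W), 2(W) — all W, so L
n=11: →9(W), 3(W) — all W, so L
n=12: →10(L), so W
n=13: →11(L), so W
n=14: →12(W), 6(W) — all W, so L
n=15: →13(W), 7(W) — all W, so L
n=16: →14(L), so W
n=17: →15(L), so W
n=18: →10(L), so W
n=19: →11(L), so W
n=20: →18(W), 12(W) — all W, so L
n=21: →19(W), 13(W) — all W, so L
n=22: →20(L), so W
n=23: →21(L), so W
n=24: →22(W), 16(W) — all W, so L
n=25: →23(W), 17(W) — all W, so L
n=26: →24(L), so W
n=27: →25(L), so W
n=28: →20(L), so W
n=29: →21(L), so W

29: W, 24: L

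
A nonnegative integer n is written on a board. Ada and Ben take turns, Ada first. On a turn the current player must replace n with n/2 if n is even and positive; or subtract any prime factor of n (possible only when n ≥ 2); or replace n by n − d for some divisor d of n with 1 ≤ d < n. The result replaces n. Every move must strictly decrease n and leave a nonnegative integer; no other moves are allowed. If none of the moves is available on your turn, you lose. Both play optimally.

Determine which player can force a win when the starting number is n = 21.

Compute win/loss labels from the base case upward. A position with no move is L. Any other position is W if it can reach an L in one move, else L.
n=0: no move → L
n=1: no move → L
n=2: reaches L-position 0 → W
n=3: reaches L-position 0 → W
n=4: only reaches 2(W), 3(W), all W → L
n=5: reaches L-position 0 → W
n=6: reaches L-position 4 → W
n=7: reaches L-position 0 → W
n=8: reaches L-position 4 → W
n=9: only reaches 6(W), 8(W), all W → L
n=10: reaches L-position 9 → W
n=11: reaches L-position 0 → W
n=12: reaches L-position 9 → W
n=13: reaches L-position 0 → W
n=14: only reaches 7(W), 12(W), 13(W), all W → L
n=15: reaches L-position 14 → W
n=16: reaches L-position 14 → W
n=17: reaches L-position 0 → W
n=18: reaches L-position 9 → W
n=19: reaches L-position 0 → W
n=20: only reaches 10(W), 15(W), 16(W), 18(W), 19(W), all W → L
n=21: reaches L-position 14 → W
The starting position 21 is W: Ada should move to 14, handing over an L position.

Ada wins.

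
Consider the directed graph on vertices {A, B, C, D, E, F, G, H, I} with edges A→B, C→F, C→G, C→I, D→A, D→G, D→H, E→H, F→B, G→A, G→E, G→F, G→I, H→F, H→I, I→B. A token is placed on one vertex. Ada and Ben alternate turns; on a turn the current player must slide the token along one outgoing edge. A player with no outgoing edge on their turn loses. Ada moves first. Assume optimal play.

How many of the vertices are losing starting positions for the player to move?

Build the W/L table. Terminal = L. A non-terminal position is W if it has a move to some L; otherwise it is L.
Every edge goes from a vertex to one that appears earlier in the order B, I, F, A, H, E, G, C, D, so processing vertices in that order labels each vertex after all of its successors.
B: no outgoing edge → L
I: can move to B, which is L ⇒ W
F: can move to B, which is L ⇒ W
A: can move to B, which is L ⇒ W
H: moves to F(W), I(W); every one is W ⇒ L
E: can move to H, which is L ⇒ W
G: moves to E(W), A(W), F(W), I(W); every one is W ⇒ L
C: can move to G, which is L ⇒ W
D: can move to G, which is L ⇒ W
The L vertices are B, G, H; that is 3 in all.

3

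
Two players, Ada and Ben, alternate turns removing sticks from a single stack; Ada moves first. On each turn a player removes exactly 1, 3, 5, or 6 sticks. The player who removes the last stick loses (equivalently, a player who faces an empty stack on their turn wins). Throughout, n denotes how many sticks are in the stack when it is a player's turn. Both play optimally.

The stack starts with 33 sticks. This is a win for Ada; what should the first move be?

Use the standard recursion: the mover wins at a terminal position; elsewhere, the mover wins exactly when some move hands the opponent an L position.
n=0: no move; the opponent has just taken the last stick and therefore loses → W
n=1: L (sole option 0(W) is W)
n=2: W (go to 1, an L position)
n=3: L (options 2(W), 0(W) are all W)
n=4: W (go to 3, an L position)
n=5: L (options 4(W), 2(W), 0(W) are all W)
n=6: W (go to 5, an L position)
n=7: W (go to 1, an L position)
n=8: W (go to 5, an L position)
n=9: W (go to 3, an L position)
n=10: W (go to 5, an L position)
n=11: W (go to 5, an L position)
n=12: L (options 11(W), 9(W), 7(W), 6(W) are all W)
n=13: W (go to 12, an L position)
n=14: L (options 13(W), 11(W), 9(W), 8(W) are all W)
n=15: W (go to 14, an L position)
n=16: L (options 15(W), 13(W), 11(W), 10(W) are all W)
n=17: W (go to 16, an L position)
n=18: W (go to 12, an L position)
n=19: W (go to 16, an L position)
n=20: W (go to 14, an L position)
n=21: W (go to 16, an L position)
n=22: W (go to 16, an L position)
n=23: L (options 22(W), 20(W), 18(W), 17(W) are all W)
n=24: W (go to 23, an L position)
n=25: L (options 24(W), 22(W), 20(W), 19(W) are all W)
n=26: W (go to 25, an L position)
n=27: L (options 26(W), 24(W), 22(W), 21(W) are all W)
n=28: W (go to 27, an L position)
n=29: W (go to 23, an L position)
n=30: W (go to 27, an L position)
n=31: W (go to 25, an L position)
n=32: W (go to 27, an L position)
n=33: W (go to 27, an L position)
From 33, the L positions reachable in one move are: 27.

Remove 6, leaving 27.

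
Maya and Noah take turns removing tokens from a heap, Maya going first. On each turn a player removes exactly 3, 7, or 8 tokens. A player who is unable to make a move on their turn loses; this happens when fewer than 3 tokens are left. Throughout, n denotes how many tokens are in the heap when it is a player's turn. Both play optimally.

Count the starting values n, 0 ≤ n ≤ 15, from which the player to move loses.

Classify positions by backward induction: terminal positions (no move available) are L. From any other position, the mover wins iff some move reaches an L.
n=0: no move → L
n=1: no move → L
n=2: no move → L
n=3: can move to 0, which is L ⇒ W
n=4: can move to 1, which is L ⇒ W
n=5: can move to 2, which is L ⇒ W
n=6: the only move is to 3(W), a W ⇒ L
n=7: can move to 0, which is L ⇒ W
n=8: can move to 1, which is L ⇒ W
n=9: can move to 6, which is L ⇒ W
n=10: can move to 2, which is L ⇒ W
n=11: moves to 8(W), 4(W), 3(W); every one is W ⇒ L
n=12: moves to 9(W), 5(W), 4(W); every one is W ⇒ L
n=13: can move to 6, which is L ⇒ W
n=14: can move to 11, which is L ⇒ W
n=15: can move to 12, which is L ⇒ W
L entries with 0 ≤ n ≤ 15: n = 0, 1, 2, 6, 11, 12; that makes 6.

6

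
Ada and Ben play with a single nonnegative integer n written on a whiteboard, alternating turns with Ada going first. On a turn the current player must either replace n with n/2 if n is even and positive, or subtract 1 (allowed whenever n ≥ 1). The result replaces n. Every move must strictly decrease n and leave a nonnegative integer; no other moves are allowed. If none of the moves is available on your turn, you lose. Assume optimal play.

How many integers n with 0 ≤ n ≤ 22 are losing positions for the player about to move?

11

Work bottom-up. With no move the player to move loses. Otherwise the position is W if at least one move leads to an L position for the opponent, and L if every move leads to a W.
n=0: no move → L
n=1: reaches L-position 0 → W
n=2: only reaches 1(W), which is W → L
n=3: reaches L-position 2 → W
n=4: reaches L-position 2 → W
n=5: only reaches 4(W), which is W → L
n=6: reaches L-position 5 → W
n=7: only reaches 6(W), which is W → L
n=8: reaches L-position 7 → W
n=9: only reaches 8(W), which is W → L
n=10: reaches L-position 5 → W
n=11: only reaches 10(W), which is W → L
n=12: reaches L-position 11 → W
n=13: only reaches 12(W), which is W → L
n=14: reaches L-position 7 → W
n=15: only reaches 14(W), which is W → L
n=16: reaches L-position 15 → W
n=17: only reaches 16(W), which is W → L
n=18: reaches L-position 9 → W
n=19: only reaches 18(W), which is W → L
n=20: reaches L-position 19 → W
n=21: only reaches 20(W), which is W → L
n=22: reaches L-position 11 → W
L entries with 0 ≤ n ≤ 22: n = 0, 2, 5, 7, 9, 11, 13, 15, 17, 19, 21; that makes 11.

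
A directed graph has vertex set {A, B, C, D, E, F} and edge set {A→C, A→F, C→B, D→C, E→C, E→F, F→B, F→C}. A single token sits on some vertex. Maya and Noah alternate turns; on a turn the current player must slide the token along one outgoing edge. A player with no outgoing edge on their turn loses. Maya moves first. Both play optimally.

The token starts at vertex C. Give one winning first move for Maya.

Move to B.

Use the standard recursion: the mover loses at a terminal position; elsewhere, the mover wins exactly when some move hands the opponent an L position.
Every edge goes from a vertex to one that appears earlier in the order B, C, F, A, D, E, so processing vertices in that order labels each vertex after all of its successors.
B: no outgoing edge → L
C: →B(L), so W
F: →B(L), so W
A: →F(W), C(W) — all W, so L
D: →C(W) only, which is W, so L
E: →F(W), C(W) — all W, so L
From C, the L positions reachable in one move are: B.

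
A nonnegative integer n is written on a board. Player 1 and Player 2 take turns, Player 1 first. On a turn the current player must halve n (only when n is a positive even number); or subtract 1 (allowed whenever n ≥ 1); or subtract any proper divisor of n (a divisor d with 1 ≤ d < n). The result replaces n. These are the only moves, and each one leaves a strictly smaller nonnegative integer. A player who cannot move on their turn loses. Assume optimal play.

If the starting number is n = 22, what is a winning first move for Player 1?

Label each position W (a win for the player to move) or L (a loss). A position with no legal move is L; any other position is W exactly when some move reaches an L, and L when every move reaches a W.
n=0: no move → L
n=1: can move to 0, which is L ⇒ W
n=2: the only move is to 1(W), a W ⇒ L
n=3: can move to 2, which is L ⇒ W
n=4: can move to 2, which is L ⇒ W
n=5: the only move is to 4(W), a W ⇒ L
n=6: can move to 5, which is L ⇒ W
n=7: the only move is to 6(W), a W ⇒ L
n=8: can move to 7, which is L ⇒ W
n=9: moves to 6(W), 8(W); every one is W ⇒ L
n=10: can move to 5, which is L ⇒ W
n=11: the only move is to 10(W), a W ⇒ L
n=12: can move to 9, which is L ⇒ W
n=13: the only move is to 12(W), a W ⇒ L
n=14: can move to 7, which is L ⇒ W
n=15: moves to 10(W), 12(W), 14(W); every one is W ⇒ L
n=16: can move to 15, which is L ⇒ W
n=17: the only move is to 16(W), a W ⇒ L
n=18: can move to 9, which is L ⇒ W
n=19: the only move is to 18(W), a W ⇒ L
n=20: can move to 15, which is L ⇒ W
n=21: moves to 14(W), 18(W), 20(W); every one is W ⇒ L
n=22: can move to 11, which is L ⇒ W
From 22, the L positions reachable in one move are: 11, 21. Any move reaching one of these is winning.

Move to 11.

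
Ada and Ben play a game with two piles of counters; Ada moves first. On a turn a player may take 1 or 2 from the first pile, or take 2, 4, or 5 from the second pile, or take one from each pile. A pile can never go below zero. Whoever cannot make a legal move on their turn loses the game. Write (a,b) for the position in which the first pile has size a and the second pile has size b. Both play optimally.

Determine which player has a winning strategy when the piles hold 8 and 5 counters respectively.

Ada wins.

Label each position W (a win for the player to move) or L (a loss). A position with no legal move is L; any other position is W exactly when some move reaches an L, and L when every move reaches a W.
No move ever increases a pile, so every position that can arise here has a ≤ 8 and b ≤ 5; it is enough to label the cells with 0 ≤ a ≤ 8 and 0 ≤ b ≤ 5.
Every move lowers a or b (never raises either), so fill the grid row by row in increasing a, and left to right within a row: each cell's successors are then already labelled.
      b=0  b=1  b=2  b=3  b=4  b=5
a=0:    L    L    W    W    W    W
a=1:    W    W    W    L    L    W
a=2:    W    W    L    W    W    W
a=3:    L    L    W    W    W    W
a=4:    W    W    W    L    L    W
a=5:    W    W    L    W    W    W
a=6:    L    L    W    W    W    W
a=7:    W    W    W    L    L    W
a=8:    W    W    L    W    W    W
Cells with no legal move (terminal, hence L): (0,0), (0,1).
The remaining L cells, each justified by listing all of its moves:
(1,3): moves to (0,3)(W), (1,1)(W), (0,2)(W); every one is W ⇒ L
(1,4): moves to (0,4)(W), (1,2)(W), (1,0)(W), (0,3)(W); every one is W ⇒ L
(2,2): moves to (1,2)(W), (0,2)(W), (2,0)(W), (1,1)(W); every one is W ⇒ L
(3,0): moves to (2,0)(W), (1,0)(W); every one is W ⇒ L
(3,1): moves to (2,1)(W), (1,1)(W), (2,0)(W); every one is W ⇒ L
(4,3): moves to (3,3)(W), (2,3)(W), (4,1)(W), (3,2)(W); every one is W ⇒ L
(4,4): moves to (3,4)(W), (2,4)(W), (4,2)(W), (4,0)(W), (3,3)(W); every one is W ⇒ L
(5,2): moves to (4,2)(W), (3,2)(W), (5,0)(W), (4,1)(W); every one is W ⇒ L
(6,0): moves to (5,0)(W), (4,0)(W); every one is W ⇒ L
(6,1): moves to (5,1)(W), (4,1)(W), (5,0)(W); every one is W ⇒ L
(7,3): moves to (6,3)(W), (5,3)(W), (7,1)(W), (6,2)(W); every one is W ⇒ L
(7,4): moves to (6,4)(W), (5,4)(W), (7,2)(W), (7,0)(W), (6,3)(W); every one is W ⇒ L
(8,2): moves to (7,2)(W), (6,2)(W), (8,0)(W), (7,1)(W); every one is W ⇒ L
Every other cell has at least one move into one of the L cells above, so it is W.
From (8,5) Ada can move to (7,4), reaching an L position.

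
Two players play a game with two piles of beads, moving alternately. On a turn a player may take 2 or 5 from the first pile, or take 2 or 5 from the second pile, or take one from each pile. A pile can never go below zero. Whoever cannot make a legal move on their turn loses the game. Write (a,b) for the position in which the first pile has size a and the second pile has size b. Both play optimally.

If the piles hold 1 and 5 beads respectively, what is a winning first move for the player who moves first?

Label each position W (a win for the player to move) or L (a loss). A position with no legal move is L; any other position is W exactly when some move reaches an L, and L when every move reaches a W.
No move ever increases a pile, so every position that can arise here has a ≤ 1 and b ≤ 5; it is enough to label the cells with 0 ≤ a ≤ 1 and 0 ≤ b ≤ 5.
Every move lowers a or b (never raises either), so fill the grid row by row in increasing a, and left to right within a row: each cell's successors are then already labelled.
      b=0  b=1  b=2  b=3  b=4  b=5
a=0:    L    L    W    W    L    W
a=1:    L    W    W    L    L    W
Cells with no legal move (terminal, hence L): (0,0), (0,1), (1,0).
The remaining L cells, each justified by listing all of its moves:
(0,4): the only move is to (0,2)(W), a W ⇒ L
(1,3): moves to (1,1)(W), (0,2)(W); every one is W ⇒ L
(1,4): moves to (1,2)(W), (0,3)(W); every one is W ⇒ L
Every other cell has at least one move into one of the L cells above, so it is W.
From (1,5), the L positions reachable in one move are: (1,3), (1,0), (0,4). Any move reaching one of these is winning.

Move to (1,3).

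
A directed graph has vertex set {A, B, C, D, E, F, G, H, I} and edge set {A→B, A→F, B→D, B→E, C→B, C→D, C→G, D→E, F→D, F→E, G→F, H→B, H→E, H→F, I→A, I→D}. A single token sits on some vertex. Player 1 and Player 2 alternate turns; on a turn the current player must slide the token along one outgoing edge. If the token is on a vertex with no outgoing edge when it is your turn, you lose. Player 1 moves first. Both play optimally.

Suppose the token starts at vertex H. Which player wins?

Work bottom-up. With no move the player to move loses. Otherwise the position is W if at least one move leads to an L position for the opponent, and L if every move leads to a W.
Every edge goes from a vertex to one that appears earlier in the order E, D, F, B, A, H, G, I, C, so processing vertices in that order labels each vertex after all of its successors.
E: no outgoing edge → L
D: →E(L), so W
F: →E(L), so W
B: →E(L), so W
A: →B(W), F(W) — all W, so L
H: →E(L), so W
G: →F(W) only, which is W, so L
I: →A(L), so W
C: →G(L), so W
The starting position H is W: Player 1 should move to E, handing over an L position.

Player 1 wins.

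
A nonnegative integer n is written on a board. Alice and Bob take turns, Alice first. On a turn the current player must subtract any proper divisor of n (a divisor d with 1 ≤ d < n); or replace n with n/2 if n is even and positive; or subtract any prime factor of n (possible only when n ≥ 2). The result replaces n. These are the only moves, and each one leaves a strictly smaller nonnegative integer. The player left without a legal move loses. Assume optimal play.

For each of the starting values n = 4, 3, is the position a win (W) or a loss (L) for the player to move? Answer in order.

Use the standard recursion: the mover loses at a terminal position; elsewhere, the mover wins exactly when some move hands the opponent an L position.
n=0: no move → L
n=1: no move → L
n=2: reaches L-position 0 → W
n=3: reaches L-position 0 → W
n=4: only reaches 2(W), 3(W), all W → L

4: L, 3: W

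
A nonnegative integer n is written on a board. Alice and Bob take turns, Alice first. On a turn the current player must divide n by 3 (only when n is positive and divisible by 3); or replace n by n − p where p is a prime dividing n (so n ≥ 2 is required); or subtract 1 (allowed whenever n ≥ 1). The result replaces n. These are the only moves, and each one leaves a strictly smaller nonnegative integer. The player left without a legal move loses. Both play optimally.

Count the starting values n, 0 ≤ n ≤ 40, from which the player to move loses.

Build the W/L table. Terminal = L. A non-terminal position is W if it has a move to some L; otherwise it is L.
n=0: no move → L
n=1: →0(L), so W
n=2: →0(L), so W
n=3: →0(L), so W
n=4: →2(W), 3(W) — all W, so L
n=5: →0(L), so W
n=6: →4(L), so W
n=7: →0(L), so W
n=8: →6(W), 7(W) — all W, so L
n=9: →8(L), so W
n=10: →8(L), so W
n=11: →0(L), so W
n=12: →4(L), so W
n=13: →0(L), so W
n=14: →7(W), 12(W), 13(W) — all W, so L
n=15: →14(L), so W
n=16: →14(L), so W
n=17: →0(L), so W
n=18: →6(W), 15(W), 16(W), 17(W) — all W, so L
n=19: →0(L), so W
n=20: →18(L), so W
n=21: →14(L), so W
n=22: →11(W), 20(W), 21(W) — all W, so L
n=23: →0(L), so W
n=24: →8(L), so W
n=25: →20(W), 24(W) — all W, so L
n=26: →25(L), so W
n=27: →9(W), 24(W), 26(W) — all W, so L
n=28: →27(L), so W
n=29: →0(L), so W
n=30: →25(L), so W
n=31: →0(L), so W
n=32: →30(W), 31(W) — all W, so L
n=33: →22(L), so W
n=34: →32(L), so W
n=35: →28(W), 30(W), 34(W) — all W, so L
n=36: →35(L), so W
n=37: →0(L), so W
n=38: →19(W), 36(W), 37(W) — all W, so L
n=39: →38(L), so W
n=40: →35(L), so W
L entries with 0 ≤ n ≤ 40: n = 0, 4, 8, 14, 18, 22, 25, 27, 32, 35, 38; that makes 11.

11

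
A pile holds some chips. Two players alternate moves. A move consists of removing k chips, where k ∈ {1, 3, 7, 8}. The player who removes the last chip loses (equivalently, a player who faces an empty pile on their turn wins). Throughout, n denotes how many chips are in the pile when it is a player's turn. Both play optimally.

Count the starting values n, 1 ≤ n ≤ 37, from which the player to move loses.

Build the W/L table. Terminal = W. A non-terminal position is W if it has a move to some L; otherwise it is L.
n=0: no move; the opponent has just taken the last chip and therefore loses → W
n=1: only reaches 0(W), which is W → L
n=2: reaches L-position 1 → W
n=3: only reaches 2(W), 0(W), all W → L
n=4: reaches L-position 3 → W
n=5: only reaches 4(W), 2(W), all W → L
n=6: reaches L-position 5 → W
n=7: only reaches 6(W), 4(W), 0(W), all W → L
n=8: reaches L-position 7 → W
n=9: reaches L-position 1 → W
n=10: reaches L-position 7 → W
n=11: reaches L-position 3 → W
n=12: reaches L-position 5 → W
n=13: reaches L-position 5 → W
n=14: reaches L-position 7 → W
n=15: reaches L-position 7 → W
n=16: only reaches 15(W), 13(W), 9(W), 8(W), all W → L
n=17: reaches L-position 16 → W
n=18: only reaches 17(W), 15(W), 11(W), 10(W), all W → L
n=19: reaches L-position 18 → W
n=20: only reaches 19(W), 17(W), 13(W), 12(W), all W → L
n=21: reaches L-position 20 → W
n=22: only reaches 21(W), 19(W), 15(W), 14(W), all W → L
n=23: reaches L-position 22 → W
n=24: reaches L-position 16 → W
n=25: reaches L-position 22 → W
n=26: reaches L-position 18 → W
n=27: reaches L-position 20 → W
n=28: reaches L-position 20 → W
n=29: reaches L-position 22 → W
n=30: reaches L-position 22 → W
n=31: only reaches 30(W), 28(W), 24(W), 23(W), all W → L
n=32: reaches L-position 31 → W
n=33: only reaches 32(W), 30(W), 26(W), 25(W), all W → L
n=34: reaches L-position 33 → W
n=35: only reaches 34(W), 32(W), 28(W), 27(W), all W → L
n=36: reaches L-position 35 → W
n=37: only reaches 36(W), 34(W), 30(W), 29(W), all W → L
L entries with 1 ≤ n ≤ 37 (the range starts at n=1): n = 1, 3, 5, 7, 16, 18, 20, 22, 31, 33, 35, 37; that makes 12.

12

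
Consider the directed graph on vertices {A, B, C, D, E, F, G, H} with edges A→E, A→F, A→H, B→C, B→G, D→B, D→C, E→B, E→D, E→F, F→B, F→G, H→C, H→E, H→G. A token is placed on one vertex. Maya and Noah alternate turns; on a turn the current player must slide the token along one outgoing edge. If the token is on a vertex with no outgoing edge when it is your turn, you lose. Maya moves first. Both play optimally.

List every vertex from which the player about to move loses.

C, E, G

Compute win/loss labels from the base case upward. A position with no move is L. Any other position is W if it can reach an L in one move, else L.
Every edge goes from a vertex to one that appears earlier in the order C, G, B, D, F, E, H, A, so processing vertices in that order labels each vertex after all of its successors.
C: no outgoing edge → L
G: no outgoing edge → L
B: W (go to G, an L position)
D: W (go to C, an L position)
F: W (go to G, an L position)
E: L (options F(W), D(W), B(W) are all W)
H: W (go to E, an L position)
A: W (go to E, an L position)
The losing starting vertices are exactly the entries labelled L in this table (3 of them).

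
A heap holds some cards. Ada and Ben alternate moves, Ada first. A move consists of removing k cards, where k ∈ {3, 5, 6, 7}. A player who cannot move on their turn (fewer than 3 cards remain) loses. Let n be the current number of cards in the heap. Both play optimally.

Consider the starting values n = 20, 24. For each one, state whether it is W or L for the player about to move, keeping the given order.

Positions with no move are L. A position that does have a move is losing for the player to move precisely when every available move leads to a winning position for the opponent. Fill in the labels:
n=0: no move → L
n=1: no move → L
n=2: no move → L
n=3: reaches L-position 0 → W
n=4: reaches L-position 1 → W
n=5: reaches L-position 2 → W
n=6: reaches L-position 1 → W
n=7: reaches L-position 2 → W
n=8: reaches L-position 2 → W
n=9: reaches L-position 2 → W
n=10: only reaches 7(W), 5(W), 4(W), 3(W), all W → L
n=11: only reaches 8(W), 6(W), 5(W), 4(W), all W → L
n=12: only reaches 9(W), 7(W), 6(W), 5(W), all W → L
n=13: reaches L-position 10 → W
n=14: reaches L-position 11 → W
n=15: reaches L-position 12 → W
n=16: reaches L-position 11 → W
n=17: reaches L-position 12 → W
n=18: reaches L-position 12 → W
n=19: reaches L-position 12 → W
n=20: only reaches 17(W), 15(W), 14(W), 13(W), all W → L
n=21: only reaches 18(W), 16(W), 15(W), 14(W), all W → L
n=22: only reaches 19(W), 17(W), 16(W), 15(W), all W → L
n=23: reaches L-position 20 → W
n=24: reaches L-position 21 → W

20: L, 24: W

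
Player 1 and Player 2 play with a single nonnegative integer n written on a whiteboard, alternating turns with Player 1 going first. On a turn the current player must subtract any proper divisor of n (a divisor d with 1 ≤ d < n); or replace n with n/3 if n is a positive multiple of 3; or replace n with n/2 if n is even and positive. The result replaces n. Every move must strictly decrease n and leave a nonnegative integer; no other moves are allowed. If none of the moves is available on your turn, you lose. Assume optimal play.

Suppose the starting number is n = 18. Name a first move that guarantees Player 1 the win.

Move to 9.

Work bottom-up. With no move the player to move loses. Otherwise the position is W if at least one move leads to an L position for the opponent, and L if every move leads to a W.
n=0: no move → L
n=1: no move → L
n=2: W (go to 1, an L position)
n=3: W (go to 1, an L position)
n=4: L (options 2(W), 3(W) are all W)
n=5: W (go to 4, an L position)
n=6: W (go to 4, an L position)
n=7: L (sole option 6(W) is W)
n=8: W (go to 4, an L position)
n=9: L (options 3(W), 6(W), 8(W) are all W)
n=10: W (go to 9, an L position)
n=11: L (sole option 10(W) is W)
n=12: W (go to 4, an L position)
n=13: L (sole option 12(W) is W)
n=14: W (go to 7, an L position)
n=15: L (options 5(W), 10(W), 12(W), 14(W) are all W)
n=16: W (go to 15, an L position)
n=17: L (sole option 16(W) is W)
n=18: W (go to 9, an L position)
From 18, the L positions reachable in one move are: 9, 15, 17. Any move reaching one of these is winning.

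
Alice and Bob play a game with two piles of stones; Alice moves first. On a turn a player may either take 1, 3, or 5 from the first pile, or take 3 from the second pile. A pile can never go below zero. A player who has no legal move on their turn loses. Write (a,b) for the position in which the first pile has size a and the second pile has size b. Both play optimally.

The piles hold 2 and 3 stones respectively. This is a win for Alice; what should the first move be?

Move to (1,3).

Use the standard recursion: the mover loses at a terminal position; elsewhere, the mover wins exactly when some move hands the opponent an L position.
No move ever increases a pile, so every position that can arise here has a ≤ 2 and b ≤ 3; it is enough to label the cells with 0 ≤ a ≤ 2 and 0 ≤ b ≤ 3.
Every move lowers a or b (never raises either), so fill the grid row by row in increasing a, and left to right within a row: each cell's successors are then already labelled.
      b=0  b=1  b=2  b=3
a=0:    L    L    L    W
a=1:    W    W    W    L
a=2:    L    L    L    W
Cells with no legal move (terminal, hence L): (0,0), (0,1), (0,2).
The remaining L cells, each justified by listing all of its moves:
(1,3): moves to (0,3)(W), (1,0)(W); every one is W ⇒ L
(2,0): the only move is to (1,0)(W), a W ⇒ L
(2,1): the only move is to (1,1)(W), a W ⇒ L
(2,2): the only move is to (1,2)(W), a W ⇒ L
Every other cell has at least one move into one of the L cells above, so it is W.
From (2,3), the L positions reachable in one move are: (1,3), (2,0). Any move reaching one of these is winning.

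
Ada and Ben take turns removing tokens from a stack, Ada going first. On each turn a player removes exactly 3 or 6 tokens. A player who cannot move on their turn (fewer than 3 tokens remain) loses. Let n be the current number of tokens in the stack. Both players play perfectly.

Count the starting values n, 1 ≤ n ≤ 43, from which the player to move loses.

14

Label each position W (a win for the player to move) or L (a loss). A position with no legal move is L; any other position is W exactly when some move reaches an L, and L when every move reaches a W.
n=0: no move → L
n=1: no move → L
n=2: no move → L
n=3: can move to 0, which is L ⇒ W
n=4: can move to 1, which is L ⇒ W
n=5: can move to 2, which is L ⇒ W
n=6: can move to 0, which is L ⇒ W
n=7: can move to 1, which is L ⇒ W
n=8: can move to 2, which is L ⇒ W
n=9: moves to 6(W), 3(W); every one is W ⇒ L
n=10: moves to 7(W), 4(W); every one is W ⇒ L
n=11: moves to 8(W), 5(W); every one is W ⇒ L
n=12: can move to 9, which is L ⇒ W
n=13: can move to 10, which is L ⇒ W
n=14: can move to 11, which is L ⇒ W
n=15: can move to 9, which is L ⇒ W
n=16: can move to 10, which is L ⇒ W
n=17: can move to 11, which is L ⇒ W
n=18: moves to 15(W), 12(W); every one is W ⇒ L
n=19: moves to 16(W), 13(W); every one is W ⇒ L
n=20: moves to 17(W), 14(W); every one is W ⇒ L
n=21: can move to 18, which is L ⇒ W
n=22: can move to 19, which is L ⇒ W
n=23: can move to 20, which is L ⇒ W
n=24: can move to 18, which is L ⇒ W
n=25: can move to 19, which is L ⇒ W
n=26: can move to 20, which is L ⇒ W
n=27: moves to 24(W), 21(W); every one is W ⇒ L
n=28: moves to 25(W), 22(W); every one is W ⇒ L
n=29: moves to 26(W), 23(W); every one is W ⇒ L
n=30: can move to 27, which is L ⇒ W
n=31: can move to 28, which is L ⇒ W
n=32: can move to 29, which is L ⇒ W
n=33: can move to 27, which is L ⇒ W
n=34: can move to 28, which is L ⇒ W
n=35: can move to 29, which is L ⇒ W
n=36: moves to 33(W), 30(W); every one is W ⇒ L
n=37: moves to 34(W), 31(W); every one is W ⇒ L
n=38: moves to 35(W), 32(W); every one is W ⇒ L
n=39: can move to 36, which is L ⇒ W
n=40: can move to 37, which is L ⇒ W
n=41: can move to 38, which is L ⇒ W
n=42: can move to 36, which is L ⇒ W
n=43: can move to 37, which is L ⇒ W
L entries with 1 ≤ n ≤ 43 (n=0 is outside the asked range and is not counted): n = 1, 2, 9, 10, 11, 18, 19, 20, 27, 28, 29, 36, 37, 38; that makes 14.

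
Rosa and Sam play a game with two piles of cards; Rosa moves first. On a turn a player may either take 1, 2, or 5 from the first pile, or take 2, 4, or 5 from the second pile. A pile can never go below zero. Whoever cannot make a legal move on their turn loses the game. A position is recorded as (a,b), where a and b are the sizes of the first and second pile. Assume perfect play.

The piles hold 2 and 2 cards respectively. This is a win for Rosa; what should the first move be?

Move to (1,2).

Use the standard recursion: the mover loses at a terminal position; elsewhere, the mover wins exactly when some move hands the opponent an L position.
No move ever increases a pile, so every position that can arise here has a ≤ 2 and b ≤ 2; it is enough to label the cells with 0 ≤ a ≤ 2 and 0 ≤ b ≤ 2.
Every move lowers a or b (never raises either), so fill the grid row by row in increasing a, and left to right within a row: each cell's successors are then already labelled.
      b=0  b=1  b=2
a=0:    L    L    W
a=1:    W    W    L
a=2:    W    W    W
Cells with no legal move (terminal, hence L): (0,0), (0,1).
The remaining L cells, each justified by listing all of its moves:
(1,2): only reaches (0,2)(W), (1,0)(W), all W → L
Every other cell has at least one move into one of the L cells above, so it is W.
From (2,2), the L positions reachable in one move are: (1,2).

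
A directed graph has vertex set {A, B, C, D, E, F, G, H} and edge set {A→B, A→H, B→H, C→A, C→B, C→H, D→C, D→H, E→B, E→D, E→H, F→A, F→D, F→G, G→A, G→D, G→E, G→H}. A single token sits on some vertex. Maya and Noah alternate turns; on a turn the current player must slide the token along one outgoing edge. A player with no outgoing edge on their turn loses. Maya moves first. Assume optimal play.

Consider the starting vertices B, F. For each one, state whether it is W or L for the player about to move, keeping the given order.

Label each position W (a win for the player to move) or L (a loss). A position with no legal move is L; any other position is W exactly when some move reaches an L, and L when every move reaches a W.
Every edge goes from a vertex to one that appears earlier in the order H, B, A, C, D, E, G, F, so processing vertices in that order labels each vertex after all of its successors.
H: no outgoing edge → L
B: W (go to H, an L position)
A: W (go to H, an L position)
C: W (go to H, an L position)
D: W (go to H, an L position)
E: W (go to H, an L position)
G: W (go to H, an L position)
F: L (options G(W), D(W), A(W) are all W)

B: W, F: L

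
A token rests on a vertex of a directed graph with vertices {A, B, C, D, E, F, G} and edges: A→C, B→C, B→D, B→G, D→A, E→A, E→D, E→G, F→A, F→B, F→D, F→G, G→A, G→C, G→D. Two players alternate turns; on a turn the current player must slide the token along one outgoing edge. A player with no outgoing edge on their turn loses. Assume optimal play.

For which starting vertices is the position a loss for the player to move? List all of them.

Label each position W (a win for the player to move) or L (a loss). A position with no legal move is L; any other position is W exactly when some move reaches an L, and L when every move reaches a W.
Every edge goes from a vertex to one that appears earlier in the order C, A, D, G, B, E, F, so processing vertices in that order labels each vertex after all of its successors.
C: no outgoing edge → L
A: can move to C, which is L ⇒ W
D: the only move is to A(W), a W ⇒ L
G: can move to D, which is L ⇒ W
B: can move to D, which is L ⇒ W
E: can move to D, which is L ⇒ W
F: can move to D, which is L ⇒ W
Reading off the rows marked L gives the requested list; there are 2 such vertices.

C, D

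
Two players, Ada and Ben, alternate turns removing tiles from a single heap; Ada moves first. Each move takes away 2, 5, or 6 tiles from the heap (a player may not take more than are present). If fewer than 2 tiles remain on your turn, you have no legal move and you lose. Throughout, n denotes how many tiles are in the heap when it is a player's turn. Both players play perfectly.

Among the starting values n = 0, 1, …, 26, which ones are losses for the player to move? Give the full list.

Positions with no move are L. A position that does have a move is losing for the player to move precisely when every available move leads to a winning position for the opponent. Fill in the labels:
n=0: no move → L
n=1: no move → L
n=2: →0(L), so W
n=3: →1(L), so W
n=4: →2(W) only, which is W, so L
n=5: →0(L), so W
n=6: →4(L), so W
n=7: →1(L), so W
n=8: →6(W), 3(W), 2(W) — all W, so L
n=9: →4(L), so W
n=10: →8(L), so W
n=11: →9(W), 6(W), 5(W) — all W, so L
n=12: →10(W), 7(W), 6(W) — all W, so L
n=13: →11(L), so W
n=14: →12(L), so W
n=15: →13(W), 10(W), 9(W) — all W, so L
n=16: →11(L), so W
n=17: →15(L), so W
n=18: →12(L), so W
n=19: →17(W), 14(W), 13(W) — all W, so L
n=20: →15(L), so W
n=21: →19(L), so W
n=22: →20(W), 17(W), 16(W) — all W, so L
n=23: →21(W), 18(W), 17(W) — all W, so L
n=24: →22(L), so W
n=25: →23(L), so W
n=26: →24(W), 21(W), 20(W) — all W, so L
The losing starting values of n are exactly the entries labelled L in this table (11 of them).

0, 1, 4, 8, 11, 12, 15, 19, 22, 23, 26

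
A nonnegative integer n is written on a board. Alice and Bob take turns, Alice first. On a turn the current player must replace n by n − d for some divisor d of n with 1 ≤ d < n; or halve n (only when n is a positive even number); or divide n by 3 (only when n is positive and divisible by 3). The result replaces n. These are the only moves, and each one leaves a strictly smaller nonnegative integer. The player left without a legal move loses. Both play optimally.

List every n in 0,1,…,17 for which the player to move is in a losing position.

Label each position W (a win for the player to move) or L (a loss). A position with no legal move is L; any other position is W exactly when some move reaches an L, and L when every move reaches a W.
n=0: no move → L
n=1: no move → L
n=2: reaches L-position 1 → W
n=3: reaches L-position 1 → W
n=4: only reaches 2(W), 3(W), all W → L
n=5: reaches L-position 4 → W
n=6: reaches L-position 4 → W
n=7: only reaches 6(W), which is W → L
n=8: reaches L-position 4 → W
n=9: only reaches 3(W), 6(W), 8(W), all W → L
n=10: reaches L-position 9 → W
n=11: only reaches 10(W), which is W → L
n=12: reaches L-position 4 → W
n=13: only reaches 12(W), which is W → L
n=14: reaches L-position 7 → W
n=15: only reaches 5(W), 10(W), 12(W), 14(W), all W → L
n=16: reaches L-position 15 → W
n=17: only reaches 16(W), which is W → L
The losing starting values of n are exactly the entries labelled L in this table (9 of them).

0, 1, 4, 7, 9, 11, 13, 15, 17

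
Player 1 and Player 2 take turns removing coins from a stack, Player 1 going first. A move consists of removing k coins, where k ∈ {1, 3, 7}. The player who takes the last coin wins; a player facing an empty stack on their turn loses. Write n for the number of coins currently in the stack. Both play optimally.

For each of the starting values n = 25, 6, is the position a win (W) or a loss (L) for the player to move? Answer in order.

25: W, 6: L

Positions with no move are L. A position that does have a move is losing for the player to move precisely when every available move leads to a winning position for the opponent. Fill in the labels:
n=0: no move → L
n=1: W (go to 0, an L position)
n=2: L (sole option 1(W) is W)
n=3: W (go to 2, an L position)
n=4: L (options 3(W), 1(W) are all W)
n=5: W (go to 4, an L position)
n=6: L (options 5(W), 3(W) are all W)
n=7: W (go to 6, an L position)
n=8: L (options 7(W), 5(W), 1(W) are all W)
n=9: W (go to 8, an L position)
n=10: L (options 9(W), 7(W), 3(W) are all W)
n=11: W (go to 10, an L position)
n=12: L (options 11(W), 9(W), 5(W) are all W)
n=13: W (go to 12, an L position)
n=14: L (options 13(W), 11(W), 7(W) are all W)
n=15: W (go to 14, an L position)
n=16: L (options 15(W), 13(W), 9(W) are all W)
n=17: W (go to 16, an L position)
n=18: L (options 17(W), 15(W), 11(W) are all W)
n=19: W (go to 18, an L position)
n=20: L (options 19(W), 17(W), 13(W) are all W)
n=21: W (go to 20, an L position)
n=22: L (options 21(W), 19(W), 15(W) are all W)
n=23: W (go to 22, an L position)
n=24: L (options 23(W), 21(W), 17(W) are all W)
n=25: W (go to 24, an L position)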